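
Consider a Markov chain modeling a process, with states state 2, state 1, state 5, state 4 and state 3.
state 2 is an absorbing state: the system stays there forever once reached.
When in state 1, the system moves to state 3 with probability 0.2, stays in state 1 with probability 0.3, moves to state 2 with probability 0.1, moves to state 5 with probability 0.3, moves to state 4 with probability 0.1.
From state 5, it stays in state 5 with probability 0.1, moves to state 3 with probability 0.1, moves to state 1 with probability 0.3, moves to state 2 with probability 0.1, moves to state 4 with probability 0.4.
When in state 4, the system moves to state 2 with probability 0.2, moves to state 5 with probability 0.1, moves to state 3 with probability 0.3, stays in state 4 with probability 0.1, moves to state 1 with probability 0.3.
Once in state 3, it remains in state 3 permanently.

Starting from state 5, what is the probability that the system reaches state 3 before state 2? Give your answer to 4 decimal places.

Let h(s) be the probability of absorption at state 3 starting from transient state s. Then h(state 3) = 1 and h(state 2) = 0. By first-step analysis:
h(state 1) = 0.1·0 + 0.3·h(state 1) + 0.3·h(state 5) + 0.1·h(state 4) + 0.2·1
h(state 5) = 0.1·0 + 0.3·h(state 1) + 0.1·h(state 5) + 0.4·h(state 4) + 0.1·1
h(state 4) = 0.2·0 + 0.3·h(state 1) + 0.1·h(state 5) + 0.1·h(state 4) + 0.3·1
Solving: h(state 1) = 0.6250, h(state 5) = 0.5893, h(state 4) = 0.6071.
Starting from state 5, the probability is 0.5893.

0.5893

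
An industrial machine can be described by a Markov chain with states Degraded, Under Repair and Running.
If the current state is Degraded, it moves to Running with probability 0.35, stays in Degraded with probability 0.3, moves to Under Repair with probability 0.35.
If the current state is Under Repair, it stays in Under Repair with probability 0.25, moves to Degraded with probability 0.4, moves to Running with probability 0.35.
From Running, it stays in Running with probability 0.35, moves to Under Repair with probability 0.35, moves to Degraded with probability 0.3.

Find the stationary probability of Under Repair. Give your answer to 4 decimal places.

0.3182

Let the stationary distribution be π with π = πP and π_1 + π_2 + π_3 = 1.
π_1 = 0.3·π_1 + 0.4·π_2 + 0.3·π_3
π_2 = 0.35·π_1 + 0.25·π_2 + 0.35·π_3
Solving with the normalization constraint gives π = (0.3318, 0.3182, 0.3500).
So the stationary probability of Under Repair is 0.3182.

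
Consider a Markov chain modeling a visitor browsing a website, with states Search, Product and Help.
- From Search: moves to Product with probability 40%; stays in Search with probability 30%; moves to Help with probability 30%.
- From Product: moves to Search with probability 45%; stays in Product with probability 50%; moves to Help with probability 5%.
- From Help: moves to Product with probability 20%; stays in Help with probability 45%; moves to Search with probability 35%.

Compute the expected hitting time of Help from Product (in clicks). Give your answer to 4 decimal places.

6.7647

Let t(s) be the expected number of clicks to first reach Help from state s, with t(Help) = 0. Conditioning on the first click:
t(Search) = 1 + 0.3·t(Search) + 0.4·t(Product)
t(Product) = 1 + 0.45·t(Search) + 0.5·t(Product)
Solving: t(Search) = 5.2941, t(Product) = 6.7647.
Expected clicks from Product to Help: 6.7647.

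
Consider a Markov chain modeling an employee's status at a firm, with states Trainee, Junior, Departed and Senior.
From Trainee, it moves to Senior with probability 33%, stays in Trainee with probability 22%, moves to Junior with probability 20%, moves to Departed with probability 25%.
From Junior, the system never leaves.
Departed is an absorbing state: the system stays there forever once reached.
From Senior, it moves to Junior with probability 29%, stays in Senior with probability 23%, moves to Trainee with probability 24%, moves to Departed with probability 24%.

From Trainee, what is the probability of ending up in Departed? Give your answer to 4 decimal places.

Let h(s) be the probability of absorption at Departed starting from transient state s. Then h(Departed) = 1 and h(Junior) = 0. By first-step analysis:
h(Trainee) = 0.22·h(Trainee) + 0.2·0 + 0.25·1 + 0.33·h(Senior)
h(Senior) = 0.24·h(Trainee) + 0.29·0 + 0.24·1 + 0.23·h(Senior)
Solving: h(Trainee) = 0.5211, h(Senior) = 0.4741.
Starting from Trainee, the probability is 0.5211.

0.5211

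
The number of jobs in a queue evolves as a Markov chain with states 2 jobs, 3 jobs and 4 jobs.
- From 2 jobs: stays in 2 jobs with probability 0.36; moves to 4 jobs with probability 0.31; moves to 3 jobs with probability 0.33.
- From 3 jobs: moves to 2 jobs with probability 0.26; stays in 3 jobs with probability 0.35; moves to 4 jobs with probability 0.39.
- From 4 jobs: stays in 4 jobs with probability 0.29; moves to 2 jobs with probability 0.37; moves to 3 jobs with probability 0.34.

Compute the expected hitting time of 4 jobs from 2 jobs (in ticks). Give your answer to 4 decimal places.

Let t(s) be the expected number of ticks to first reach 4 jobs from state s, with t(4 jobs) = 0. Conditioning on the first tick:
t(2 jobs) = 1 + 0.36·t(2 jobs) + 0.33·t(3 jobs)
t(3 jobs) = 1 + 0.26·t(2 jobs) + 0.35·t(3 jobs)
Solving: t(2 jobs) = 2.9679, t(3 jobs) = 2.7256.
Expected ticks from 2 jobs to 4 jobs: 2.9679.

2.9679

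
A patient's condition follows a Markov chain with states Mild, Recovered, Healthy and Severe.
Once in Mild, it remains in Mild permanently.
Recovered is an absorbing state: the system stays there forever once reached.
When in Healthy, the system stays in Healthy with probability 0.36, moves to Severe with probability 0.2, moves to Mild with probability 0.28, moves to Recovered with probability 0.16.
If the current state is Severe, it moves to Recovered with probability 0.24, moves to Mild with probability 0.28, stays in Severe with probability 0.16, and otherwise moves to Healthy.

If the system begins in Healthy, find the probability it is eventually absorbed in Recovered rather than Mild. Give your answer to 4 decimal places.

Let h(s) be the probability of absorption at Recovered starting from transient state s. Then h(Recovered) = 1 and h(Mild) = 0. By first-step analysis:
h(Healthy) = 0.28·0 + 0.16·1 + 0.36·h(Healthy) + 0.2·h(Severe)
h(Severe) = 0.28·0 + 0.24·1 + 0.32·h(Healthy) + 0.16·h(Severe)
Solving: h(Healthy) = 0.3851, h(Severe) = 0.4324.
Starting from Healthy, the probability is 0.3851.

0.3851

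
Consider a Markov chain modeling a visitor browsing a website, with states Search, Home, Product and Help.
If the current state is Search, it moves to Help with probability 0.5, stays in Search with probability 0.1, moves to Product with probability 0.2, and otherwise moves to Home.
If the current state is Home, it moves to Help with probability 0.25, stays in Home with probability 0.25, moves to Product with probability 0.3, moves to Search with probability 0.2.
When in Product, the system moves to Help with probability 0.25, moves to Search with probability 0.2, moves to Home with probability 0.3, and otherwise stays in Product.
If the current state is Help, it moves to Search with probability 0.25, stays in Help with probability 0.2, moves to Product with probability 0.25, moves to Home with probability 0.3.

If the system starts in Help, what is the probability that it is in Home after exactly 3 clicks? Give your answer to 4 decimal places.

0.2685

Propagate the distribution vector 3 clicks from Help.
After 0 clicks: (0.0000, 0.0000, 0.0000, 1.0000)
After 1 click: (0.2500, 0.3000, 0.2500, 0.2000)
After 2 clicks: (0.1850, 0.2600, 0.2525, 0.3025)
After 3 clicks: (0.1966, 0.2685, 0.2538, 0.2811)
P(in Home after 3 clicks) = 0.2685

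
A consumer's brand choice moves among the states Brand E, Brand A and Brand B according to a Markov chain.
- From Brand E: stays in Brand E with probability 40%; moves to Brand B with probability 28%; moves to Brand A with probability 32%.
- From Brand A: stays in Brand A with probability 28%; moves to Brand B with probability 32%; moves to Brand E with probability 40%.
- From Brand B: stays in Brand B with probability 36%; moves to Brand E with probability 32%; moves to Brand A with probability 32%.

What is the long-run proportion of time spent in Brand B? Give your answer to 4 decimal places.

0.3177

Let the stationary distribution be π with π = πP and π_1 + π_2 + π_3 = 1.
π_1 = 0.4·π_1 + 0.4·π_2 + 0.32·π_3
π_2 = 0.32·π_1 + 0.28·π_2 + 0.32·π_3
Solving with the normalization constraint gives π = (0.3746, 0.3077, 0.3177).
So the stationary probability of Brand B is 0.3177.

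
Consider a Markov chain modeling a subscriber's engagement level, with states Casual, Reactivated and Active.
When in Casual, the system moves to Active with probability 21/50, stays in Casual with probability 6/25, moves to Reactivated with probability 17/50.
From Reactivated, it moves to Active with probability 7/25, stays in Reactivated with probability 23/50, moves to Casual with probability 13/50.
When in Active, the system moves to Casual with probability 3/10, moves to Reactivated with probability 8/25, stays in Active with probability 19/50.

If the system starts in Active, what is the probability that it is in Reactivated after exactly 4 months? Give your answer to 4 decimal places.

0.3782

Propagate the distribution vector 4 months from Active.
After 0 months: (0.0000, 0.0000, 1.0000)
After 1 month: (0.3000, 0.3200, 0.3800)
After 2 months: (0.2692, 0.3708, 0.3600)
After 3 months: (0.2690, 0.3773, 0.3537)
After 4 months: (0.2688, 0.3782, 0.3530)
P(in Reactivated after 4 months) = 0.3782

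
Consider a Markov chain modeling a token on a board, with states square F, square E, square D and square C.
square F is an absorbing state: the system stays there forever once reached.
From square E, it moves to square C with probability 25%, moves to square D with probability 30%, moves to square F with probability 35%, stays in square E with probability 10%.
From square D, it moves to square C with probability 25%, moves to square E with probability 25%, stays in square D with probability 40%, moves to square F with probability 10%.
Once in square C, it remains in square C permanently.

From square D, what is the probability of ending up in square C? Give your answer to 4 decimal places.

Let h(s) be the probability of absorption at square C starting from transient state s. Then h(square C) = 1 and h(square F) = 0. By first-step analysis:
h(square E) = 0.35·0 + 0.1·h(square E) + 0.3·h(square D) + 0.25·1
h(square D) = 0.1·0 + 0.25·h(square E) + 0.4·h(square D) + 0.25·1
Solving: h(square E) = 0.4839, h(square D) = 0.6183.
Starting from square D, the probability is 0.6183.

0.6183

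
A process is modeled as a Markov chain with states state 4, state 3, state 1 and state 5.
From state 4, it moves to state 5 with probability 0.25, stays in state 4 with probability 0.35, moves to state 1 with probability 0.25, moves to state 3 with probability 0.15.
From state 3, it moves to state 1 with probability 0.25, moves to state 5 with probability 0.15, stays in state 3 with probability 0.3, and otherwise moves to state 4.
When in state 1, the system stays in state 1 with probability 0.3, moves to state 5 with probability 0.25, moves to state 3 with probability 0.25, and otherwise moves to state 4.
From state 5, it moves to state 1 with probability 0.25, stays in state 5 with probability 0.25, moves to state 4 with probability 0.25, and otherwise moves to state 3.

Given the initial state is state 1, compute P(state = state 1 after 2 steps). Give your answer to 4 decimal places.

0.2650

Propagate the distribution vector 2 steps from state 1.
After 0 steps: (0.0000, 0.0000, 1.0000, 0.0000)
After 1 step: (0.2000, 0.2500, 0.3000, 0.2500)
After 2 steps: (0.2675, 0.2425, 0.2650, 0.2250)
P(in state 1 after 2 steps) = 0.2650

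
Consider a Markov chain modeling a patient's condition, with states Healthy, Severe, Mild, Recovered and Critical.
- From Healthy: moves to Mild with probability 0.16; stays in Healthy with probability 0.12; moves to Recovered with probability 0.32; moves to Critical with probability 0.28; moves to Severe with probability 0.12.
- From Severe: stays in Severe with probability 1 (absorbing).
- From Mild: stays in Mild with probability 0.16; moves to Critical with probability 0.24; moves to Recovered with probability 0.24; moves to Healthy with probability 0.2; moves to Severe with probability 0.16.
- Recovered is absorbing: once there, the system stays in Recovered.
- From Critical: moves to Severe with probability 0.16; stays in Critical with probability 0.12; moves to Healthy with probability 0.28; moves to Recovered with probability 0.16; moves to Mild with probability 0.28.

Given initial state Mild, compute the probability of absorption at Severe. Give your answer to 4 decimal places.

Let h(s) be the probability of absorption at Severe starting from transient state s. Then h(Severe) = 1 and h(Recovered) = 0. By first-step analysis:
h(Healthy) = 0.12·h(Healthy) + 0.12·1 + 0.16·h(Mild) + 0.32·0 + 0.28·h(Critical)
h(Mild) = 0.2·h(Healthy) + 0.16·1 + 0.16·h(Mild) + 0.24·0 + 0.24·h(Critical)
h(Critical) = 0.28·h(Healthy) + 0.16·1 + 0.28·h(Mild) + 0.16·0 + 0.12·h(Critical)
Solving: h(Healthy) = 0.3387, h(Mild) = 0.3892, h(Critical) = 0.4134.
Starting from Mild, the probability is 0.3892.

0.3892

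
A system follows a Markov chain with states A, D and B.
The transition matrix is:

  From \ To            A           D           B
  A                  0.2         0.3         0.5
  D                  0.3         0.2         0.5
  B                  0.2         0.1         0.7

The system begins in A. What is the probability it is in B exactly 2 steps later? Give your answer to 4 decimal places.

0.6000

Sum over the intermediate state after 1 step:
P = P(A→A)·P(A→B) + P(A→D)·P(D→B) + P(A→B)·P(B→B)
  = 0.2×0.5 + 0.3×0.5 + 0.5×0.7
  = 0.1000 + 0.1500 + 0.3500 = 0.6000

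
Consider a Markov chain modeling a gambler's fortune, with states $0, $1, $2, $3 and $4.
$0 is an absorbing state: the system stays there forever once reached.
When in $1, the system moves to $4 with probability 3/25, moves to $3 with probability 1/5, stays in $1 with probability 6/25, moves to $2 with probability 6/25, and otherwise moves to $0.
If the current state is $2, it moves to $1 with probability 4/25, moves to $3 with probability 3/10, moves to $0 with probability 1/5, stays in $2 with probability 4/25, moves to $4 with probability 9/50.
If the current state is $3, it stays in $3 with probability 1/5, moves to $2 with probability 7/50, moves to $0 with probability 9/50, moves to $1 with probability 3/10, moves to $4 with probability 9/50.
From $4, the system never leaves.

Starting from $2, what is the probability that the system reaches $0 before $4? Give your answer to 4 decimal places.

0.5382

Let h(s) be the probability of absorption at $0 starting from transient state s. Then h($0) = 1 and h($4) = 0. By first-step analysis:
h($1) = 0.2·1 + 0.24·h($1) + 0.24·h($2) + 0.2·h($3) + 0.12·0
h($2) = 0.2·1 + 0.16·h($1) + 0.16·h($2) + 0.3·h($3) + 0.18·0
h($3) = 0.18·1 + 0.3·h($1) + 0.14·h($2) + 0.2·h($3) + 0.18·0
Solving: h($1) = 0.5737, h($2) = 0.5382, h($3) = 0.5343.
Starting from $2, the probability is 0.5382.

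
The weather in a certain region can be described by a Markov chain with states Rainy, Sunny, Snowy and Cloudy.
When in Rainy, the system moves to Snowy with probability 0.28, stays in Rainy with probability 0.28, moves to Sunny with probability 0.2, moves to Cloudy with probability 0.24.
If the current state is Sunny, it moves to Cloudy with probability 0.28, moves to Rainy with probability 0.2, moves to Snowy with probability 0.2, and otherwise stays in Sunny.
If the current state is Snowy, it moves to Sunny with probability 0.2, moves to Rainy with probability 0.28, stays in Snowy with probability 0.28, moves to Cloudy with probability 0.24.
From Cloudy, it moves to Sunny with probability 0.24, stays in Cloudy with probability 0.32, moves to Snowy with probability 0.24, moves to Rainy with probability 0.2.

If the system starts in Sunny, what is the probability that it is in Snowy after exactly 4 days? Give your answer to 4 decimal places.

Propagate the distribution vector 4 days from Sunny.
After 0 days: (0.0000, 1.0000, 0.0000, 0.0000)
After 1 day: (0.2000, 0.3200, 0.2000, 0.2800)
After 2 days: (0.2320, 0.2496, 0.2432, 0.2752)
After 3 days: (0.2380, 0.2410, 0.2490, 0.2720)
After 4 days: (0.2390, 0.2398, 0.2498, 0.2714)
P(in Snowy after 4 days) = 0.2498

0.2498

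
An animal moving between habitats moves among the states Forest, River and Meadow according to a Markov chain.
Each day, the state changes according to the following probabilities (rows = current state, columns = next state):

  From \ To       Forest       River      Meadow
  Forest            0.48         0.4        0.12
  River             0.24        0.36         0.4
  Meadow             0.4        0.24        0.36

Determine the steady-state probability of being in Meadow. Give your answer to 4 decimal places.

0.2835

Let the stationary distribution be π with π = πP and π_1 + π_2 + π_3 = 1.
π_1 = 0.48·π_1 + 0.24·π_2 + 0.4·π_3
π_2 = 0.4·π_1 + 0.36·π_2 + 0.24·π_3
Solving with the normalization constraint gives π = (0.3755, 0.3410, 0.2835).
So the stationary probability of Meadow is 0.2835.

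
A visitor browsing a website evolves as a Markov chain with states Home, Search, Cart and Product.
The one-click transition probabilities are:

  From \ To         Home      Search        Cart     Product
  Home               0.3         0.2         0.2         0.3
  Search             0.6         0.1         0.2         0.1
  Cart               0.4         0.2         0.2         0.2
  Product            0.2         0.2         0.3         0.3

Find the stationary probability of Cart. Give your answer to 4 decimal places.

Let the stationary distribution be π with π = πP and π_1 + π_2 + π_3 + π_4 = 1.
π_1 = 0.3·π_1 + 0.6·π_2 + 0.4·π_3 + 0.2·π_4
π_2 = 0.2·π_1 + 0.1·π_2 + 0.2·π_3 + 0.2·π_4
π_3 = 0.2·π_1 + 0.2·π_2 + 0.2·π_3 + 0.3·π_4
Solving with the normalization constraint gives π = (0.3528, 0.1818, 0.2241, 0.2412).
So the stationary probability of Cart is 0.2241.

0.2241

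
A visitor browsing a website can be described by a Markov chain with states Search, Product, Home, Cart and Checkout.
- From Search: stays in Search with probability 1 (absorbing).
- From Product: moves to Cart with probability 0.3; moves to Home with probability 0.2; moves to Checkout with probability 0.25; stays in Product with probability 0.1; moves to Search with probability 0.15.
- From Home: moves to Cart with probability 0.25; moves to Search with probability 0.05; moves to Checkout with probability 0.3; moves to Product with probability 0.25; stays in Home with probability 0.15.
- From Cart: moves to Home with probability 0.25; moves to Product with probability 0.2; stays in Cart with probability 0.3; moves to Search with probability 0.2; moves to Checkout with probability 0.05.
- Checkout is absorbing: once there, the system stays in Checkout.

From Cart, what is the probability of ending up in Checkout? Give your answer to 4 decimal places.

Let h(s) be the probability of absorption at Checkout starting from transient state s. Then h(Checkout) = 1 and h(Search) = 0. By first-step analysis:
h(Product) = 0.15·0 + 0.1·h(Product) + 0.2·h(Home) + 0.3·h(Cart) + 0.25·1
h(Home) = 0.05·0 + 0.25·h(Product) + 0.15·h(Home) + 0.25·h(Cart) + 0.3·1
h(Cart) = 0.2·0 + 0.2·h(Product) + 0.25·h(Home) + 0.3·h(Cart) + 0.05·1
Solving: h(Product) = 0.5840, h(Home) = 0.6646, h(Cart) = 0.4757.
Starting from Cart, the probability is 0.4757.

0.4757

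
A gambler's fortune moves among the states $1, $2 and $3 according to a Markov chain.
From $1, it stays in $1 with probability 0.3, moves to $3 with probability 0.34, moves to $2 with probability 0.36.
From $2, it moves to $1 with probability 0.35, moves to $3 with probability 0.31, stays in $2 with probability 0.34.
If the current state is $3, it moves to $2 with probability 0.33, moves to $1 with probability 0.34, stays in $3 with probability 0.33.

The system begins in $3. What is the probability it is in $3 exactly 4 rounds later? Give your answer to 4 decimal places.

Propagate the distribution vector 4 rounds from $3.
After 0 rounds: (0.0000, 0.0000, 1.0000)
After 1 round: (0.3400, 0.3300, 0.3300)
After 2 rounds: (0.3297, 0.3435, 0.3268)
After 3 rounds: (0.3302, 0.3433, 0.3264)
After 4 rounds: (0.3302, 0.3433, 0.3264)
P(in $3 after 4 rounds) = 0.3264

0.3264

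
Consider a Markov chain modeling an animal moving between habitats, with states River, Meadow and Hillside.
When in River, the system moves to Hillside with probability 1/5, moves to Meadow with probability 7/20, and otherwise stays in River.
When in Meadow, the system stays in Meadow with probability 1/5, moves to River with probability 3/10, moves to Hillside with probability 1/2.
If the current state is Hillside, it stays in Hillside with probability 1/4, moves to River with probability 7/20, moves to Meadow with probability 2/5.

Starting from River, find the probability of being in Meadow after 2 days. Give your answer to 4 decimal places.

0.3075

Sum over the intermediate state after 1 day:
P = P(River→River)·P(River→Meadow) + P(River→Meadow)·P(Meadow→Meadow) + P(River→Hillside)·P(Hillside→Meadow)
  = 0.45×0.35 + 0.35×0.2 + 0.2×0.4
  = 0.1575 + 0.0700 + 0.0800 = 0.3075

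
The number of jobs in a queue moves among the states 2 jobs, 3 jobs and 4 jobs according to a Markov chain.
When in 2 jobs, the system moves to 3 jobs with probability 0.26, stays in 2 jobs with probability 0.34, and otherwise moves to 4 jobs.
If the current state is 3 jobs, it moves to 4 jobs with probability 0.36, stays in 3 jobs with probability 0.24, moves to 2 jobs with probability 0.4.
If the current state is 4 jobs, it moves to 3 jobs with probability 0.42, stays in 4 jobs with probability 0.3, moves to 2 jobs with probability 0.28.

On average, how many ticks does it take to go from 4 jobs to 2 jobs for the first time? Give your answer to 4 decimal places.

3.0987

Let t(s) be the expected number of ticks to first reach 2 jobs from state s, with t(2 jobs) = 0. Conditioning on the first tick:
t(3 jobs) = 1 + 0.24·t(3 jobs) + 0.36·t(4 jobs)
t(4 jobs) = 1 + 0.42·t(3 jobs) + 0.3·t(4 jobs)
Solving: t(3 jobs) = 2.7836, t(4 jobs) = 3.0987.
Expected ticks from 4 jobs to 2 jobs: 3.0987.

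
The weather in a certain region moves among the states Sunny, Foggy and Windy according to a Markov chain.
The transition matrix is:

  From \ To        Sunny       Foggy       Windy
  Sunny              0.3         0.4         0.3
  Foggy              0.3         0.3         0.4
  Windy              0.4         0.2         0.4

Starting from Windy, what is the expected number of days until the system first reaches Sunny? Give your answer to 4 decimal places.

Let t(s) be the expected number of days to first reach Sunny from state s, with t(Sunny) = 0. Conditioning on the first day:
t(Foggy) = 1 + 0.3·t(Foggy) + 0.4·t(Windy)
t(Windy) = 1 + 0.2·t(Foggy) + 0.4·t(Windy)
Solving: t(Foggy) = 2.9412, t(Windy) = 2.6471.
Expected days from Windy to Sunny: 2.6471.

2.6471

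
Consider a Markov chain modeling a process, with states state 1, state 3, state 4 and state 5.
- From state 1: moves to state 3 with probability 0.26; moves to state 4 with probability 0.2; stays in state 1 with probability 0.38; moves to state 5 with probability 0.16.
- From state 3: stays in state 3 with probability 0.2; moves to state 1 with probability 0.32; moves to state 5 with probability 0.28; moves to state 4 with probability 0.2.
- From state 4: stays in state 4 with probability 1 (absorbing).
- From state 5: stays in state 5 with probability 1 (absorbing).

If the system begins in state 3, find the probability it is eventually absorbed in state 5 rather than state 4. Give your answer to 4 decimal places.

0.5446

Let h(s) be the probability of absorption at state 5 starting from transient state s. Then h(state 5) = 1 and h(state 4) = 0. By first-step analysis:
h(state 1) = 0.38·h(state 1) + 0.26·h(state 3) + 0.2·0 + 0.16·1
h(state 3) = 0.32·h(state 1) + 0.2·h(state 3) + 0.2·0 + 0.28·1
Solving: h(state 1) = 0.4864, h(state 3) = 0.5446.
Starting from state 3, the probability is 0.5446.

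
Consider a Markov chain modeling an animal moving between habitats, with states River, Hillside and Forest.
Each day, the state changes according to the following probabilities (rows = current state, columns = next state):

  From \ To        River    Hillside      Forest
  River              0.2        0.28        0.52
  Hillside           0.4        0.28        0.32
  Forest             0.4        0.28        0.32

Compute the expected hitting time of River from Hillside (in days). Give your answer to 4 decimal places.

2.5000

Let t(s) be the expected number of days to first reach River from state s, with t(River) = 0. Conditioning on the first day:
t(Hillside) = 1 + 0.28·t(Hillside) + 0.32·t(Forest)
t(Forest) = 1 + 0.28·t(Hillside) + 0.32·t(Forest)
Solving: t(Hillside) = 2.5000, t(Forest) = 2.5000.
Expected days from Hillside to River: 2.5000.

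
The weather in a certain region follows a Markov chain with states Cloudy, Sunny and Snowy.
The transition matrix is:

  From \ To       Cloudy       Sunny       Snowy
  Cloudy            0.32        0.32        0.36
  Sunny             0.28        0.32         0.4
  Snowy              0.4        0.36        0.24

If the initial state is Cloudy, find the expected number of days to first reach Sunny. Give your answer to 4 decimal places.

Let t(s) be the expected number of days to first reach Sunny from state s, with t(Sunny) = 0. Conditioning on the first day:
t(Cloudy) = 1 + 0.32·t(Cloudy) + 0.36·t(Snowy)
t(Snowy) = 1 + 0.4·t(Cloudy) + 0.24·t(Snowy)
Solving: t(Cloudy) = 3.0043, t(Snowy) = 2.8970.
Expected days from Cloudy to Sunny: 3.0043.

3.0043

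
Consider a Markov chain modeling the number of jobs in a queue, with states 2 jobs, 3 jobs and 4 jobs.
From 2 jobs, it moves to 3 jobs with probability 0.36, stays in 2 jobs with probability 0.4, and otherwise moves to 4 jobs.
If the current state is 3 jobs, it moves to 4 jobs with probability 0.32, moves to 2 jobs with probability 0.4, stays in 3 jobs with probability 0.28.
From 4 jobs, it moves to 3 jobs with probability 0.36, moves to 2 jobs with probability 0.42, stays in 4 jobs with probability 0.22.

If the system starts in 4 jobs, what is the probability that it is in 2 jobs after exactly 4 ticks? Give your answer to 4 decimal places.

Propagate the distribution vector 4 ticks from 4 jobs.
After 0 ticks: (0.0000, 0.0000, 1.0000)
After 1 tick: (0.4200, 0.3600, 0.2200)
After 2 ticks: (0.4044, 0.3312, 0.2644)
After 3 ticks: (0.4053, 0.3335, 0.2612)
After 4 ticks: (0.4052, 0.3333, 0.2615)
P(in 2 jobs after 4 ticks) = 0.4052

0.4052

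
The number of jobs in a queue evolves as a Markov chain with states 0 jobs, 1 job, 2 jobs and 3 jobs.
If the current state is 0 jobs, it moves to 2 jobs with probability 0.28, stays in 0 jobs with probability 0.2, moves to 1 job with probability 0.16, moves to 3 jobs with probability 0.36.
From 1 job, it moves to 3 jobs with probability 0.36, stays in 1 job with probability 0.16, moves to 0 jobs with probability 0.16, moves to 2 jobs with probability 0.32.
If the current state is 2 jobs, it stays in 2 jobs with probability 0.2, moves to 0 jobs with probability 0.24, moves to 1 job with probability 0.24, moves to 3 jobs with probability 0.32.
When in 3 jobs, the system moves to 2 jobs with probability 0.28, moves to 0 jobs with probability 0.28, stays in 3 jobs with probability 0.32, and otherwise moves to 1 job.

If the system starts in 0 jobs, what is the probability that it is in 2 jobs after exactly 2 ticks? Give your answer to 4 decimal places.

Propagate the distribution vector 2 ticks from 0 jobs.
After 0 ticks: (1.0000, 0.0000, 0.0000, 0.0000)
After 1 tick: (0.2000, 0.1600, 0.2800, 0.3600)
After 2 ticks: (0.2336, 0.1680, 0.2640, 0.3344)
P(in 2 jobs after 2 ticks) = 0.2640

0.2640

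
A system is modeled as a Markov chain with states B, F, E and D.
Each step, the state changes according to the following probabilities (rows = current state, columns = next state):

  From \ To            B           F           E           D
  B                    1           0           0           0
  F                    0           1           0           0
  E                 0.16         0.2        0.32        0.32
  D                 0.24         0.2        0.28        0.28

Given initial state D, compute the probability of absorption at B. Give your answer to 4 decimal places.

0.5200

Let h(s) be the probability of absorption at B starting from transient state s. Then h(B) = 1 and h(F) = 0. By first-step analysis:
h(E) = 0.16·1 + 0.2·0 + 0.32·h(E) + 0.32·h(D)
h(D) = 0.24·1 + 0.2·0 + 0.28·h(E) + 0.28·h(D)
Solving: h(E) = 0.4800, h(D) = 0.5200.
Starting from D, the probability is 0.5200.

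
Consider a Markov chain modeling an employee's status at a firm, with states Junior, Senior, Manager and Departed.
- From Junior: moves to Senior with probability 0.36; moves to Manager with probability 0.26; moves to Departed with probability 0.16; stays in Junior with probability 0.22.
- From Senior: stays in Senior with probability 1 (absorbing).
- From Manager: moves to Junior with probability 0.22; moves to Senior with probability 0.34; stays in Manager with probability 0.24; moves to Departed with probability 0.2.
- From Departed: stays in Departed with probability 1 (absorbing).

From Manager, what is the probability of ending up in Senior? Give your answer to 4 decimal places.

0.6430

Let h(s) be the probability of absorption at Senior starting from transient state s. Then h(Senior) = 1 and h(Departed) = 0. By first-step analysis:
h(Junior) = 0.22·h(Junior) + 0.36·1 + 0.26·h(Manager) + 0.16·0
h(Manager) = 0.22·h(Junior) + 0.34·1 + 0.24·h(Manager) + 0.2·0
Solving: h(Junior) = 0.6759, h(Manager) = 0.6430.
Starting from Manager, the probability is 0.6430.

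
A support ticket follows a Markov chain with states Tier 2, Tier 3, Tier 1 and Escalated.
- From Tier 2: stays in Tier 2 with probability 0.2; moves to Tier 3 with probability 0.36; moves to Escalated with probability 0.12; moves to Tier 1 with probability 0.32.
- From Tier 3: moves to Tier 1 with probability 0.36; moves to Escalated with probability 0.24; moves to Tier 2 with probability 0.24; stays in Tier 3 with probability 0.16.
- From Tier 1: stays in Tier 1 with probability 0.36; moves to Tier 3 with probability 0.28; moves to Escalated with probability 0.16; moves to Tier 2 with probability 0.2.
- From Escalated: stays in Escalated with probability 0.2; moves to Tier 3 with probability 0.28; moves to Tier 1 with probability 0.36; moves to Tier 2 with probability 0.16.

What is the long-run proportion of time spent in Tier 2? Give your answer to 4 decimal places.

0.2034

Let the stationary distribution be π with π = πP and π_1 + π_2 + π_3 + π_4 = 1.
π_1 = 0.2·π_1 + 0.24·π_2 + 0.2·π_3 + 0.16·π_4
π_2 = 0.36·π_1 + 0.16·π_2 + 0.28·π_3 + 0.28·π_4
π_3 = 0.32·π_1 + 0.36·π_2 + 0.36·π_3 + 0.36·π_4
Solving with the normalization constraint gives π = (0.2034, 0.2645, 0.3519, 0.1802).
So the stationary probability of Tier 2 is 0.2034.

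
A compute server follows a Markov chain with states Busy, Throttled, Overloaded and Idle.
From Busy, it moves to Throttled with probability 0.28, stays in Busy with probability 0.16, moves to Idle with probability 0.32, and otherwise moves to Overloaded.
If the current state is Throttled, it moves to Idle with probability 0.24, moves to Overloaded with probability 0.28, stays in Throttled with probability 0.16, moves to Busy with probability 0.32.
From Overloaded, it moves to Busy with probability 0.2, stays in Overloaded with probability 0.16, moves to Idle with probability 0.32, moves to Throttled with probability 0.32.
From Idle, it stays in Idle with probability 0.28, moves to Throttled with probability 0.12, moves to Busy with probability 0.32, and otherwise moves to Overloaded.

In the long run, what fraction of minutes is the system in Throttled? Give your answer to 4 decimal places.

0.2170

Let the stationary distribution be π with π = πP and π_1 + π_2 + π_3 + π_4 = 1.
π_1 = 0.16·π_1 + 0.32·π_2 + 0.2·π_3 + 0.32·π_4
π_2 = 0.28·π_1 + 0.16·π_2 + 0.32·π_3 + 0.12·π_4
π_3 = 0.24·π_1 + 0.28·π_2 + 0.16·π_3 + 0.28·π_4
Solving with the normalization constraint gives π = (0.2509, 0.2170, 0.2410, 0.2910).
So the stationary probability of Throttled is 0.2170.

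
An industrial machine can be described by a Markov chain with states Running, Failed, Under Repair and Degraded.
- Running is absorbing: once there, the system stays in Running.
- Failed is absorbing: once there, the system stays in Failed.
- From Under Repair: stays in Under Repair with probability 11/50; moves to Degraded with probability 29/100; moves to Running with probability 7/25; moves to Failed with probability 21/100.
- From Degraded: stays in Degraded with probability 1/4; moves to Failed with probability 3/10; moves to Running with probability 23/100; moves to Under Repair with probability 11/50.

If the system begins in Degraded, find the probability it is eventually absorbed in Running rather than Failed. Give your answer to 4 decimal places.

0.4624

Let h(s) be the probability of absorption at Running starting from transient state s. Then h(Running) = 1 and h(Failed) = 0. By first-step analysis:
h(Under Repair) = 0.28·1 + 0.21·0 + 0.22·h(Under Repair) + 0.29·h(Degraded)
h(Degraded) = 0.23·1 + 0.3·0 + 0.22·h(Under Repair) + 0.25·h(Degraded)
Solving: h(Under Repair) = 0.5309, h(Degraded) = 0.4624.
Starting from Degraded, the probability is 0.4624.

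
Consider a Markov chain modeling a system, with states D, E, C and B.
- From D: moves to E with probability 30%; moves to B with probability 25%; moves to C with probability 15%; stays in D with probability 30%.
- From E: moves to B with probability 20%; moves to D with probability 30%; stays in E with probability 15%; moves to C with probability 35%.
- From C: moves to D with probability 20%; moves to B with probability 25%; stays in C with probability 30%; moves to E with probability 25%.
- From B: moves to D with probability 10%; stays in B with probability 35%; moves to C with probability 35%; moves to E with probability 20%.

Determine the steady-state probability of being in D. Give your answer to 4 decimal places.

Let the stationary distribution be π with π = πP and π_1 + π_2 + π_3 + π_4 = 1.
π_1 = 0.3·π_1 + 0.3·π_2 + 0.2·π_3 + 0.1·π_4
π_2 = 0.3·π_1 + 0.15·π_2 + 0.25·π_3 + 0.2·π_4
π_3 = 0.15·π_1 + 0.35·π_2 + 0.3·π_3 + 0.35·π_4
Solving with the normalization constraint gives π = (0.2178, 0.2251, 0.2919, 0.2653).
So the stationary probability of D is 0.2178.

0.2178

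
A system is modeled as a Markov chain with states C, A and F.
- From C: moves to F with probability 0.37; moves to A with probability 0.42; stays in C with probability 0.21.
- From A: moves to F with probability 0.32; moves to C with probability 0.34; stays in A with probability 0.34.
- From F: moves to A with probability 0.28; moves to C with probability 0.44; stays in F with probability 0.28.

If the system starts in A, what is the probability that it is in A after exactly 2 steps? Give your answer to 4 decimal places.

0.3480

Sum over the intermediate state after 1 step:
P = P(A→C)·P(C→A) + P(A→A)·P(A→A) + P(A→F)·P(F→A)
  = 0.34×0.42 + 0.34×0.34 + 0.32×0.28
  = 0.1428 + 0.1156 + 0.0896 = 0.3480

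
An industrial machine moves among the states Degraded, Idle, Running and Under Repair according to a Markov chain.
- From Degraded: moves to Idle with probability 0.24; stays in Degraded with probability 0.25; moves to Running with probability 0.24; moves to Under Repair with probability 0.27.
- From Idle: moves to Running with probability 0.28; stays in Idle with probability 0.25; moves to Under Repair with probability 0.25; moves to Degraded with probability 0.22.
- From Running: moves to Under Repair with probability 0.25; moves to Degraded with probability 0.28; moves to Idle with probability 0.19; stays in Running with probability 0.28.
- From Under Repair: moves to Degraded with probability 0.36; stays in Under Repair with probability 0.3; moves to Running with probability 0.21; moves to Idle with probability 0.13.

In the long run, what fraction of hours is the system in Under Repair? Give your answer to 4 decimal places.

Let the stationary distribution be π with π = πP and π_1 + π_2 + π_3 + π_4 = 1.
π_1 = 0.25·π_1 + 0.22·π_2 + 0.28·π_3 + 0.36·π_4
π_2 = 0.24·π_1 + 0.25·π_2 + 0.19·π_3 + 0.13·π_4
π_3 = 0.24·π_1 + 0.28·π_2 + 0.28·π_3 + 0.21·π_4
Solving with the normalization constraint gives π = (0.2811, 0.1999, 0.2499, 0.2691).
So the stationary probability of Under Repair is 0.2691.

0.2691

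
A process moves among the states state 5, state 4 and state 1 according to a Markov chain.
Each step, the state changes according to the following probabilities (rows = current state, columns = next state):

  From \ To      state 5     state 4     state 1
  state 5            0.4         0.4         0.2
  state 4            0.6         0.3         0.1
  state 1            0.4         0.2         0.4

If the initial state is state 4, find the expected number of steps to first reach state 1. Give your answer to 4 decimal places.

6.6667

Let t(s) be the expected number of steps to first reach state 1 from state s, with t(state 1) = 0. Conditioning on the first step:
t(state 5) = 1 + 0.4·t(state 5) + 0.4·t(state 4)
t(state 4) = 1 + 0.6·t(state 5) + 0.3·t(state 4)
Solving: t(state 5) = 6.1111, t(state 4) = 6.6667.
Expected steps from state 4 to state 1: 6.6667.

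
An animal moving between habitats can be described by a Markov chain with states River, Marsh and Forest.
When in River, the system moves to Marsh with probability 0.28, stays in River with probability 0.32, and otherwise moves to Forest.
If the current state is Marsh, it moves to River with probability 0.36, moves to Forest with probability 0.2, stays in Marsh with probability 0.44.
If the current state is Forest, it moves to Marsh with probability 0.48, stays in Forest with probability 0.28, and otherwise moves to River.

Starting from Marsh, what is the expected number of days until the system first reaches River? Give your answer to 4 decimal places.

Let t(s) be the expected number of days to first reach River from state s, with t(River) = 0. Conditioning on the first day:
t(Marsh) = 1 + 0.44·t(Marsh) + 0.2·t(Forest)
t(Forest) = 1 + 0.48·t(Marsh) + 0.28·t(Forest)
Solving: t(Marsh) = 2.9948, t(Forest) = 3.3854.
Expected days from Marsh to River: 2.9948.

2.9948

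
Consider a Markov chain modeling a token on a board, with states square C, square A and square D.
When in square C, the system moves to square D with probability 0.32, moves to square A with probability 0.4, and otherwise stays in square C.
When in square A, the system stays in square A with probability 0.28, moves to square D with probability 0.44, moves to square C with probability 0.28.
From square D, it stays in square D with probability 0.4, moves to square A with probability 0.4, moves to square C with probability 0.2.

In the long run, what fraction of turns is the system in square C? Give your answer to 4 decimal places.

Let the stationary distribution be π with π = πP and π_1 + π_2 + π_3 = 1.
π_1 = 0.28·π_1 + 0.28·π_2 + 0.2·π_3
π_2 = 0.4·π_1 + 0.28·π_2 + 0.4·π_3
Solving with the normalization constraint gives π = (0.2484, 0.3571, 0.3944).
So the stationary probability of square C is 0.2484.

0.2484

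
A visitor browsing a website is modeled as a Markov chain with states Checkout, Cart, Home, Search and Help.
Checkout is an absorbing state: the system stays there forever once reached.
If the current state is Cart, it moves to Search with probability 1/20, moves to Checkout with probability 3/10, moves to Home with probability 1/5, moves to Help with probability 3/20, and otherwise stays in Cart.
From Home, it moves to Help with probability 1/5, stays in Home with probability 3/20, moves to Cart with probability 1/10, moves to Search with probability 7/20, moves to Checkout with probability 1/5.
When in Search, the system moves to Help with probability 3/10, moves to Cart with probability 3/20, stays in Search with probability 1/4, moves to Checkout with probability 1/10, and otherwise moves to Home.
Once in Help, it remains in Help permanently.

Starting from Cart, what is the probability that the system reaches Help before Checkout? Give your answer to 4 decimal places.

Let h(s) be the probability of absorption at Help starting from transient state s. Then h(Help) = 1 and h(Checkout) = 0. By first-step analysis:
h(Cart) = 0.3·0 + 0.3·h(Cart) + 0.2·h(Home) + 0.05·h(Search) + 0.15·1
h(Home) = 0.2·0 + 0.1·h(Cart) + 0.15·h(Home) + 0.35·h(Search) + 0.2·1
h(Search) = 0.1·0 + 0.15·h(Cart) + 0.2·h(Home) + 0.25·h(Search) + 0.3·1
Solving: h(Cart) = 0.4141, h(Home) = 0.5424, h(Search) = 0.6274.
Starting from Cart, the probability is 0.4141.

0.4141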